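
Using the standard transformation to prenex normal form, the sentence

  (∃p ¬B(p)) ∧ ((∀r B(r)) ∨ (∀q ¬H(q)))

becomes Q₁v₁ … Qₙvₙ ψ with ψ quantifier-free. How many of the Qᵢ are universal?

All bound variables are already distinct, so no renaming is needed.
Finally move all quantifiers to the prefix:
  ∃p ∀r ∀q (¬B(p) ∧ (B(r) ∨ ¬H(q)))
The prefix is ∃p ∀r ∀q: 2 universal, 1 existential.

2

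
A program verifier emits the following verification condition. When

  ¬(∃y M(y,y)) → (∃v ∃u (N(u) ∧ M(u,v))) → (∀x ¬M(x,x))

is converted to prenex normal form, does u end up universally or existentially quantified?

universal

Eliminate → and ↔ using ¬ and ∨.
  ¬¬(∃y M(y,y)) ∨ ¬(∃v ∃u (N(u) ∧ M(u,v))) ∨ (∀x ¬M(x,x))
Drive negations inward (¬∀x A ≡ ∃x ¬A, ¬∃x A ≡ ∀x ¬A, De Morgan for ∧/∨):
  (∃y M(y,y)) ∨ (∀v ∀u (¬N(u) ∨ ¬M(u,v))) ∨ (∀x ¬M(x,x))
Finally move all quantifiers to the prefix:
  ∃y ∀v ∀u ∀x (M(y,y) ∨ ¬N(u) ∨ ¬M(u,v) ∨ ¬M(x,x))
The quantifier ∃u sits under an odd number of negations (counting the antecedent side of each →), so it flips to ∀u.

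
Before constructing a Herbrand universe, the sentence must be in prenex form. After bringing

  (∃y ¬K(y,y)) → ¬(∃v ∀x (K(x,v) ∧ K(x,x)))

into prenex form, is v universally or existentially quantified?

universal

First replace A → B with ¬A ∨ B.
  ¬(∃y ¬K(y,y)) ∨ ¬(∃v ∀x (K(x,v) ∧ K(x,x)))
Move each ¬ inward, flipping quantifiers it crosses:
  (∀y K(y,y)) ∨ (∀v ∃x (¬K(x,v) ∨ ¬K(x,x)))
All bound variables are already distinct, so no renaming is needed.
Extract every quantifier outward, since the variables are now distinct and don't occur free across branches:
  ∀y ∀v ∃x (K(y,y) ∨ ¬K(x,v) ∨ ¬K(x,x))
The quantifier ∃v sits under an odd number of negations (counting the antecedent side of each →), so it flips to ∀v.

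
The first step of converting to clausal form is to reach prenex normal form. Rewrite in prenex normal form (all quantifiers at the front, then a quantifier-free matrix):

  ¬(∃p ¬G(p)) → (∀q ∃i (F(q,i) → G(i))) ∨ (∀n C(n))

First replace A → B with ¬A ∨ B.
  ¬¬(∃p ¬G(p)) ∨ (∀q ∃i (¬F(q,i) ∨ G(i))) ∨ (∀n C(n))
Drive negations inward (¬∀x A ≡ ∃x ¬A, ¬∃x A ≡ ∀x ¬A, De Morgan for ∧/∨):
  (∃p ¬G(p)) ∨ (∀q ∃i (¬F(q,i) ∨ G(i))) ∨ (∀n C(n))
Extract every quantifier outward, since the variables are now distinct and don't occur free across branches:
  ∃p ∀q ∃i ∀n (¬G(p) ∨ ¬F(q,i) ∨ G(i) ∨ C(n))

∃p ∀q ∃i ∀n (¬G(p) ∨ ¬F(q,i) ∨ G(i) ∨ C(n))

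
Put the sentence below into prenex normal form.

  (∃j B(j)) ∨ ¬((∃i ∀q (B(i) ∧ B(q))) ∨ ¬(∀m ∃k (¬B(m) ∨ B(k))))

Push ¬ through the quantifiers and connectives to reach negation normal form:
  (∃j B(j)) ∨ (∀i ∃q (¬B(i) ∨ ¬B(q))) ∧ (∀m ∃k (¬B(m) ∨ B(k)))
All bound variables are already distinct, so no renaming is needed.
Pull the quantifiers to the front (each side's bound variable is not free in the other side):
  ∃j ∀i ∃q ∀m ∃k (B(j) ∨ (¬B(i) ∨ ¬B(q)) ∧ (¬B(m) ∨ B(k)))

∃j ∀i ∃q ∀m ∃k (B(j) ∨ (¬B(i) ∨ ¬B(q)) ∧ (¬B(m) ∨ B(k)))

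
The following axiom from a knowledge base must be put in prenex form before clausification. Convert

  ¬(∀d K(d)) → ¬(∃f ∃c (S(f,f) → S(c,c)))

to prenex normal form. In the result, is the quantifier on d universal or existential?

universal

Rewrite implications/biconditionals: A → B as ¬A ∨ B.
  ¬¬(∀d K(d)) ∨ ¬(∃f ∃c (¬S(f,f) ∨ S(c,c)))
Push ¬ through the quantifiers and connectives to reach negation normal form:
  (∀d K(d)) ∨ (∀f ∀c (S(f,f) ∧ ¬S(c,c)))
Finally move all quantifiers to the prefix:
  ∀d ∀f ∀c (K(d) ∨ S(f,f) ∧ ¬S(c,c))
The quantifier ∀d sits under an even number of negations (counting the antecedent side of each →), so it remains universal.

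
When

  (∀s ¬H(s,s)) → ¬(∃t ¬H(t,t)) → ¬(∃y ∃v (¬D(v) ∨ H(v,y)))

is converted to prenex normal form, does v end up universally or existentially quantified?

Eliminate → and ↔ using ¬ and ∨.
  ¬(∀s ¬H(s,s)) ∨ ¬¬(∃t ¬H(t,t)) ∨ ¬(∃y ∃v (¬D(v) ∨ H(v,y)))
Drive negations inward (¬∀x A ≡ ∃x ¬A, ¬∃x A ≡ ∀x ¬A, De Morgan for ∧/∨):
  (∃s H(s,s)) ∨ (∃t ¬H(t,t)) ∨ (∀y ∀v (D(v) ∧ ¬H(v,y)))
All bound variables are already distinct, so no renaming is needed.
Extract every quantifier outward, since the variables are now distinct and don't occur free across branches:
  ∃s ∃t ∀y ∀v (H(s,s) ∨ ¬H(t,t) ∨ D(v) ∧ ¬H(v,y))
The quantifier ∃v sits under an odd number of negations (counting the antecedent side of each →), so it flips to ∀v.

universal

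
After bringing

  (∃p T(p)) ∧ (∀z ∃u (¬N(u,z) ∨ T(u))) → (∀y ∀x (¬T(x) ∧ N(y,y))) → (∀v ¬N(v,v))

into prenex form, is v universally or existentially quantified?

universal

First replace A → B with ¬A ∨ B.
  ¬((∃p T(p)) ∧ (∀z ∃u (¬N(u,z) ∨ T(u)))) ∨ ¬(∀y ∀x (¬T(x) ∧ N(y,y))) ∨ (∀v ¬N(v,v))
Move each ¬ inward, flipping quantifiers it crosses:
  (∀p ¬T(p)) ∨ (∃z ∀u (N(u,z) ∧ ¬T(u))) ∨ (∃y ∃x (T(x) ∨ ¬N(y,y))) ∨ (∀v ¬N(v,v))
All bound variables are already distinct, so no renaming is needed.
Finally move all quantifiers to the prefix:
  ∀p ∃z ∀u ∃y ∃x ∀v (¬T(p) ∨ N(u,z) ∧ ¬T(u) ∨ T(x) ∨ ¬N(y,y) ∨ ¬N(v,v))
The quantifier ∀v sits under an even number of negations (counting the antecedent side of each →), so it remains universal.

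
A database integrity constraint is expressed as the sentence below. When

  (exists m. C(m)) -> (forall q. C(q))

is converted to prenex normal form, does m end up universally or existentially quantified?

Eliminate → and ↔ using ¬ and ∨.
  ~(exists m. C(m)) | (forall q. C(q))
Drive negations inward (¬∀x A ≡ ∃x ¬A, ¬∃x A ≡ ∀x ¬A, De Morgan for ∧/∨):
  (forall m. ~C(m)) | (forall q. C(q))
All bound variables are already distinct, so no renaming is needed.
Extract every quantifier outward, since the variables are now distinct and don't occur free across branches:
  forall m. forall q. (~C(m) | C(q))
The quantifier exists m sits under an odd number of negations (counting the antecedent side of each →), so it flips to forall m.

universal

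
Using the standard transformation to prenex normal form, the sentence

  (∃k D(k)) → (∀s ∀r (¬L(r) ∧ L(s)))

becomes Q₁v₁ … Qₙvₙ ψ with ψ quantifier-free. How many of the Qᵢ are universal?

First replace A → B with ¬A ∨ B.
  ¬(∃k D(k)) ∨ (∀s ∀r (¬L(r) ∧ L(s)))
Move each ¬ inward, flipping quantifiers it crosses:
  (∀k ¬D(k)) ∨ (∀s ∀r (¬L(r) ∧ L(s)))
All bound variables are already distinct, so no renaming is needed.
Pull the quantifiers to the front (each side's bound variable is not free in the other side):
  ∀k ∀s ∀r (¬D(k) ∨ ¬L(r) ∧ L(s))
The prefix is ∀k ∀s ∀r: 3 universal, 0 existential.

3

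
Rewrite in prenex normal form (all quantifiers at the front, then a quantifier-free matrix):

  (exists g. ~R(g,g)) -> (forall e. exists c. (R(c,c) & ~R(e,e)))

forall g. forall e. exists c. (R(g,g) | R(c,c) & ~R(e,e))

First replace A → B with ¬A ∨ B.
  ~(exists g. ~R(g,g)) | (forall e. exists c. (R(c,c) & ~R(e,e)))
Push ¬ through the quantifiers and connectives to reach negation normal form:
  (forall g. R(g,g)) | (forall e. exists c. (R(c,c) & ~R(e,e)))
All bound variables are already distinct, so no renaming is needed.
Finally move all quantifiers to the prefix:
  forall g. forall e. exists c. (R(g,g) | R(c,c) & ~R(e,e))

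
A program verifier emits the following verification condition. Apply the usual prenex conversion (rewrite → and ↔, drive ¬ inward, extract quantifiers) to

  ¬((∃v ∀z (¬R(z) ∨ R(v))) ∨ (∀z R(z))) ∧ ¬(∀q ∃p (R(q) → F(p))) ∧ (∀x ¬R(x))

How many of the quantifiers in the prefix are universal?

Eliminate → and ↔ using ¬ and ∨.
  ¬((∃v ∀z (¬R(z) ∨ R(v))) ∨ (∀z R(z))) ∧ ¬(∀q ∃p (¬R(q) ∨ F(p))) ∧ (∀x ¬R(x))
Push ¬ through the quantifiers and connectives to reach negation normal form:
  (∀v ∃z (R(z) ∧ ¬R(v))) ∧ (∃z ¬R(z)) ∧ (∃q ∀p (R(q) ∧ ¬F(p))) ∧ (∀x ¬R(x))
Rename bound variables to avoid capture: z↦y1.
  (∀v ∃z (R(z) ∧ ¬R(v))) ∧ (∃y1 ¬R(y1)) ∧ (∃q ∀p (R(q) ∧ ¬F(p))) ∧ (∀x ¬R(x))
Finally move all quantifiers to the prefix:
  ∀v ∃z ∃y1 ∃q ∀p ∀x (R(z) ∧ ¬R(v) ∧ ¬R(y1) ∧ R(q) ∧ ¬F(p) ∧ ¬R(x))
The prefix is ∀v ∃z ∃y1 ∃q ∀p ∀x: 3 universal, 3 existential.

3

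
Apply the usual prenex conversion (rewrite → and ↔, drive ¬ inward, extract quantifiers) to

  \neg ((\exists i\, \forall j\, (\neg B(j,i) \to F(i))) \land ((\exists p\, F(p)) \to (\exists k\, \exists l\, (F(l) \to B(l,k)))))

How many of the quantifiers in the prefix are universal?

Eliminate → and ↔ using ¬ and ∨.
  \neg ((\exists i\, \forall j\, (\neg \neg B(j,i) \lor F(i))) \land (\neg (\exists p\, F(p)) \lor (\exists k\, \exists l\, (\neg F(l) \lor B(l,k)))))
Push ¬ through the quantifiers and connectives to reach negation normal form:
  (\forall i\, \exists j\, (\neg B(j,i) \land \neg F(i))) \lor (\exists p\, F(p)) \land (\forall k\, \forall l\, (F(l) \land \neg B(l,k)))
All bound variables are already distinct, so no renaming is needed.
Finally move all quantifiers to the prefix:
  \forall i\, \exists j\, \exists p\, \forall k\, \forall l\, (\neg B(j,i) \land \neg F(i) \lor F(p) \land F(l) \land \neg B(l,k))
The prefix is \forall i \exists j \exists p \forall k \forall l: 3 universal, 2 existential.

3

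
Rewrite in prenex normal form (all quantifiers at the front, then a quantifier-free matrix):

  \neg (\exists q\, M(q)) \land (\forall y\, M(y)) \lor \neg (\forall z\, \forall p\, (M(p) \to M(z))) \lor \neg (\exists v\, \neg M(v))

First replace A → B with ¬A ∨ B.
  \neg (\exists q\, M(q)) \land (\forall y\, M(y)) \lor \neg (\forall z\, \forall p\, (\neg M(p) \lor M(z))) \lor \neg (\exists v\, \neg M(v))
Move each ¬ inward, flipping quantifiers it crosses:
  (\forall q\, \neg M(q)) \land (\forall y\, M(y)) \lor (\exists z\, \exists p\, (M(p) \land \neg M(z))) \lor (\forall v\, M(v))
All bound variables are already distinct, so no renaming is needed.
Extract every quantifier outward, since the variables are now distinct and don't occur free across branches:
  \forall q\, \forall y\, \exists z\, \exists p\, \forall v\, (\neg M(q) \land M(y) \lor M(p) \land \neg M(z) \lor M(v))

\forall q\, \forall y\, \exists z\, \exists p\, \forall v\, (\neg M(q) \land M(y) \lor M(p) \land \neg M(z) \lor M(v))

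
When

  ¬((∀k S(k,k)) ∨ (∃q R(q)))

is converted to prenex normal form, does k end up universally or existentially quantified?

existential

Move each ¬ inward, flipping quantifiers it crosses:
  (∃k ¬S(k,k)) ∧ (∀q ¬R(q))
Pull the quantifiers to the front (each side's bound variable is not free in the other side):
  ∃k ∀q (¬S(k,k) ∧ ¬R(q))
The quantifier ∀k sits under an odd number of negations, so it flips to ∃k.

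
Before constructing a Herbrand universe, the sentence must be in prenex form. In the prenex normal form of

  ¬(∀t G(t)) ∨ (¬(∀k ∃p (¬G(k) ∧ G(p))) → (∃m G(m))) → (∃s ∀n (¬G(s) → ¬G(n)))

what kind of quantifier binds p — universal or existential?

universal

Eliminate → and ↔ using ¬ and ∨.
  ¬(¬(∀t G(t)) ∨ ¬¬(∀k ∃p (¬G(k) ∧ G(p))) ∨ (∃m G(m))) ∨ (∃s ∀n (¬¬G(s) ∨ ¬G(n)))
Drive negations inward (¬∀x A ≡ ∃x ¬A, ¬∃x A ≡ ∀x ¬A, De Morgan for ∧/∨):
  (∀t G(t)) ∧ (∃k ∀p (G(k) ∨ ¬G(p))) ∧ (∀m ¬G(m)) ∨ (∃s ∀n (G(s) ∨ ¬G(n)))
Extract every quantifier outward, since the variables are now distinct and don't occur free across branches:
  ∀t ∃k ∀p ∀m ∃s ∀n (G(t) ∧ (G(k) ∨ ¬G(p)) ∧ ¬G(m) ∨ G(s) ∨ ¬G(n))
The quantifier ∃p sits under an odd number of negations (counting the antecedent side of each →), so it flips to ∀p.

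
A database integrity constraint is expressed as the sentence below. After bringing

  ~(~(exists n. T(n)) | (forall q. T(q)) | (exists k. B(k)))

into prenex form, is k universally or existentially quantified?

Drive negations inward (¬∀x A ≡ ∃x ¬A, ¬∃x A ≡ ∀x ¬A, De Morgan for ∧/∨):
  (exists n. T(n)) & (exists q. ~T(q)) & (forall k. ~B(k))
All bound variables are already distinct, so no renaming is needed.
Pull the quantifiers to the front (each side's bound variable is not free in the other side):
  exists n. exists q. forall k. (T(n) & ~T(q) & ~B(k))
The quantifier exists k sits under an odd number of negations, so it flips to forall k.

universal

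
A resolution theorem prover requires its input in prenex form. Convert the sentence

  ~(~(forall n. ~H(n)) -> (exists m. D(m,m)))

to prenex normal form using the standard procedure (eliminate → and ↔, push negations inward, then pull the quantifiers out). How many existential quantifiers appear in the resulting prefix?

Rewrite implications/biconditionals: A → B as ¬A ∨ B.
  ~(~~(forall n. ~H(n)) | (exists m. D(m,m)))
Push ¬ through the quantifiers and connectives to reach negation normal form:
  (exists n. H(n)) & (forall m. ~D(m,m))
All bound variables are already distinct, so no renaming is needed.
Extract every quantifier outward, since the variables are now distinct and don't occur free across branches:
  exists n. forall m. (H(n) & ~D(m,m))
The prefix is exists n forall m: 1 universal, 1 existential.

1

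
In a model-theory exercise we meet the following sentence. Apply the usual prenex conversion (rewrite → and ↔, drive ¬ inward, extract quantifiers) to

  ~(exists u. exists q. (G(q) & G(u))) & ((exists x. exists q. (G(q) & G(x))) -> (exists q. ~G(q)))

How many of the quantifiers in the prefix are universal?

4

Rewrite implications/biconditionals: A → B as ¬A ∨ B.
  ~(exists u. exists q. (G(q) & G(u))) & (~(exists x. exists q. (G(q) & G(x))) | (exists q. ~G(q)))
Drive negations inward (¬∀x A ≡ ∃x ¬A, ¬∃x A ≡ ∀x ¬A, De Morgan for ∧/∨):
  (forall u. forall q. (~G(q) | ~G(u))) & ((forall x. forall q. (~G(q) | ~G(x))) | (exists q. ~G(q)))
Give each quantifier a distinct variable: q↦u1, q↦w1.
  (forall u. forall q. (~G(q) | ~G(u))) & ((forall x. forall u1. (~G(u1) | ~G(x))) | (exists w1. ~G(w1)))
Extract every quantifier outward, since the variables are now distinct and don't occur free across branches:
  forall u. forall q. forall x. forall u1. exists w1. ((~G(q) | ~G(u)) & (~G(u1) | ~G(x) | ~G(w1)))
The prefix is forall u forall q forall x forall u1 exists w1: 4 universal, 1 existential.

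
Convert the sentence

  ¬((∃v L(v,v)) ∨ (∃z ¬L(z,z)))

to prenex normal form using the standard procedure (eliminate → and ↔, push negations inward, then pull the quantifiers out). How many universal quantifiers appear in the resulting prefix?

2

Drive negations inward (¬∀x A ≡ ∃x ¬A, ¬∃x A ≡ ∀x ¬A, De Morgan for ∧/∨):
  (∀v ¬L(v,v)) ∧ (∀z L(z,z))
All bound variables are already distinct, so no renaming is needed.
Finally move all quantifiers to the prefix:
  ∀v ∀z (¬L(v,v) ∧ L(z,z))
The prefix is ∀v ∀z: 2 universal, 0 existential.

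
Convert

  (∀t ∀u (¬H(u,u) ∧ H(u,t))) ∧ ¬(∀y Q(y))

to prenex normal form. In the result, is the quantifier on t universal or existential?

universal

Move each ¬ inward, flipping quantifiers it crosses:
  (∀t ∀u (¬H(u,u) ∧ H(u,t))) ∧ (∃y ¬Q(y))
Extract every quantifier outward, since the variables are now distinct and don't occur free across branches:
  ∀t ∀u ∃y (¬H(u,u) ∧ H(u,t) ∧ ¬Q(y))
The quantifier ∀t sits under an even number of negations, so it remains universal.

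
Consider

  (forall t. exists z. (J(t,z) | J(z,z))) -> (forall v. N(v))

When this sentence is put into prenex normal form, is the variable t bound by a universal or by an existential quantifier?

existential

First replace A → B with ¬A ∨ B.
  ~(forall t. exists z. (J(t,z) | J(z,z))) | (forall v. N(v))
Move each ¬ inward, flipping quantifiers it crosses:
  (exists t. forall z. (~J(t,z) & ~J(z,z))) | (forall v. N(v))
All bound variables are already distinct, so no renaming is needed.
Finally move all quantifiers to the prefix:
  exists t. forall z. forall v. (~J(t,z) & ~J(z,z) | N(v))
The quantifier forall t sits under an odd number of negations (counting the antecedent side of each →), so it flips to exists t.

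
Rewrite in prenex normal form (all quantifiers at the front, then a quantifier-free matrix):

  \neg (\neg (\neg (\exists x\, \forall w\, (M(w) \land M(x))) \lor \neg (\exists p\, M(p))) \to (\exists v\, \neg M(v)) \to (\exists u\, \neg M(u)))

\exists x\, \forall w\, \exists p\, \exists v\, \forall u\, (M(w) \land M(x) \land M(p) \land \neg M(v) \land M(u))

First replace A → B with ¬A ∨ B.
  \neg (\neg \neg (\neg (\exists x\, \forall w\, (M(w) \land M(x))) \lor \neg (\exists p\, M(p))) \lor \neg (\exists v\, \neg M(v)) \lor (\exists u\, \neg M(u)))
Move each ¬ inward, flipping quantifiers it crosses:
  (\exists x\, \forall w\, (M(w) \land M(x))) \land (\exists p\, M(p)) \land (\exists v\, \neg M(v)) \land (\forall u\, M(u))
Extract every quantifier outward, since the variables are now distinct and don't occur free across branches:
  \exists x\, \forall w\, \exists p\, \exists v\, \forall u\, (M(w) \land M(x) \land M(p) \land \neg M(v) \land M(u))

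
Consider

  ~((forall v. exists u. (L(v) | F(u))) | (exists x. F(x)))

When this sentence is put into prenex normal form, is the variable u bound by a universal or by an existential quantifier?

universal

Push ¬ through the quantifiers and connectives to reach negation normal form:
  (exists v. forall u. (~L(v) & ~F(u))) & (forall x. ~F(x))
Finally move all quantifiers to the prefix:
  exists v. forall u. forall x. (~L(v) & ~F(u) & ~F(x))
The quantifier exists u sits under an odd number of negations, so it flips to forall u.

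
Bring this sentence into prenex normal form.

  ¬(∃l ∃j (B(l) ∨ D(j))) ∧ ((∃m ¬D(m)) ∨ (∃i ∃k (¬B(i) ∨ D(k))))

Push ¬ through the quantifiers and connectives to reach negation normal form:
  (∀l ∀j (¬B(l) ∧ ¬D(j))) ∧ ((∃m ¬D(m)) ∨ (∃i ∃k (¬B(i) ∨ D(k))))
Extract every quantifier outward, since the variables are now distinct and don't occur free across branches:
  ∀l ∀j ∃m ∃i ∃k (¬B(l) ∧ ¬D(j) ∧ (¬D(m) ∨ ¬B(i) ∨ D(k)))

∀l ∀j ∃m ∃i ∃k (¬B(l) ∧ ¬D(j) ∧ (¬D(m) ∨ ¬B(i) ∨ D(k)))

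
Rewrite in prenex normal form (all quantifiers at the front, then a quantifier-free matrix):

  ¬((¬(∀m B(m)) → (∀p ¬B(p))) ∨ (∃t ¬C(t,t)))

∃m ∃p ∀t (¬B(m) ∧ B(p) ∧ C(t,t))

First replace A → B with ¬A ∨ B.
  ¬(¬¬(∀m B(m)) ∨ (∀p ¬B(p)) ∨ (∃t ¬C(t,t)))
Move each ¬ inward, flipping quantifiers it crosses:
  (∃m ¬B(m)) ∧ (∃p B(p)) ∧ (∀t C(t,t))
All bound variables are already distinct, so no renaming is needed.
Pull the quantifiers to the front (each side's bound variable is not free in the other side):
  ∃m ∃p ∀t (¬B(m) ∧ B(p) ∧ C(t,t))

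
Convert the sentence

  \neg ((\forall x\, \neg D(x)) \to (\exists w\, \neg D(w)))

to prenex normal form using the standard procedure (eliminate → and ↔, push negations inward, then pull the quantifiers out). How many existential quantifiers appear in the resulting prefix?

Rewrite implications/biconditionals: A → B as ¬A ∨ B.
  \neg (\neg (\forall x\, \neg D(x)) \lor (\exists w\, \neg D(w)))
Drive negations inward (¬∀x A ≡ ∃x ¬A, ¬∃x A ≡ ∀x ¬A, De Morgan for ∧/∨):
  (\forall x\, \neg D(x)) \land (\forall w\, D(w))
All bound variables are already distinct, so no renaming is needed.
Pull the quantifiers to the front (each side's bound variable is not free in the other side):
  \forall x\, \forall w\, (\neg D(x) \land D(w))
The prefix is \forall x \forall w: 2 universal, 0 existential.

0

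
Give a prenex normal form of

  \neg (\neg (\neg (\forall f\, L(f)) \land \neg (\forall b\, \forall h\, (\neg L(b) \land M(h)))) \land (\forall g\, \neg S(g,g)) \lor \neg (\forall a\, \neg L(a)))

\exists f\, \exists b\, \exists h\, \exists g\, \forall a\, ((\neg L(f) \land (L(b) \lor \neg M(h)) \lor S(g,g)) \land \neg L(a))

Move each ¬ inward, flipping quantifiers it crosses:
  ((\exists f\, \neg L(f)) \land (\exists b\, \exists h\, (L(b) \lor \neg M(h))) \lor (\exists g\, S(g,g))) \land (\forall a\, \neg L(a))
Extract every quantifier outward, since the variables are now distinct and don't occur free across branches:
  \exists f\, \exists b\, \exists h\, \exists g\, \forall a\, ((\neg L(f) \land (L(b) \lor \neg M(h)) \lor S(g,g)) \land \neg L(a))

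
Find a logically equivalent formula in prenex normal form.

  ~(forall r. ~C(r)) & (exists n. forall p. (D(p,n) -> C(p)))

exists r. exists n. forall p. (C(r) & (~D(p,n) | C(p)))

First replace A → B with ¬A ∨ B.
  ~(forall r. ~C(r)) & (exists n. forall p. (~D(p,n) | C(p)))
Drive negations inward (¬∀x A ≡ ∃x ¬A, ¬∃x A ≡ ∀x ¬A, De Morgan for ∧/∨):
  (exists r. C(r)) & (exists n. forall p. (~D(p,n) | C(p)))
All bound variables are already distinct, so no renaming is needed.
Pull the quantifiers to the front (each side's bound variable is not free in the other side):
  exists r. exists n. forall p. (C(r) & (~D(p,n) | C(p)))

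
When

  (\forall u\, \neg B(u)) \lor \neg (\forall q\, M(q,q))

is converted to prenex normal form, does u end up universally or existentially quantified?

universal

Push ¬ through the quantifiers and connectives to reach negation normal form:
  (\forall u\, \neg B(u)) \lor (\exists q\, \neg M(q,q))
All bound variables are already distinct, so no renaming is needed.
Pull the quantifiers to the front (each side's bound variable is not free in the other side):
  \forall u\, \exists q\, (\neg B(u) \lor \neg M(q,q))
The quantifier \forall u sits under an even number of negations, so it remains universal.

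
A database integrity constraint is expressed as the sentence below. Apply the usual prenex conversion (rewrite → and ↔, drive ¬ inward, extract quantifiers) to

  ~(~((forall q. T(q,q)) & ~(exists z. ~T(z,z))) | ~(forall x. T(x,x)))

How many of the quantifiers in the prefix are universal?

Drive negations inward (¬∀x A ≡ ∃x ¬A, ¬∃x A ≡ ∀x ¬A, De Morgan for ∧/∨):
  (forall q. T(q,q)) & (forall z. T(z,z)) & (forall x. T(x,x))
Pull the quantifiers to the front (each side's bound variable is not free in the other side):
  forall q. forall z. forall x. (T(q,q) & T(z,z) & T(x,x))
The prefix is forall q forall z forall x: 3 universal, 0 existential.

3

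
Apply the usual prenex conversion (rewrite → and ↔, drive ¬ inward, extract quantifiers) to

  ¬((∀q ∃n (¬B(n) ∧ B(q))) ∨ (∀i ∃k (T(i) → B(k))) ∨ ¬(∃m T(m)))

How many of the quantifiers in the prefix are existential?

Eliminate → and ↔ using ¬ and ∨.
  ¬((∀q ∃n (¬B(n) ∧ B(q))) ∨ (∀i ∃k (¬T(i) ∨ B(k))) ∨ ¬(∃m T(m)))
Move each ¬ inward, flipping quantifiers it crosses:
  (∃q ∀n (B(n) ∨ ¬B(q))) ∧ (∃i ∀k (T(i) ∧ ¬B(k))) ∧ (∃m T(m))
Extract every quantifier outward, since the variables are now distinct and don't occur free across branches:
  ∃q ∀n ∃i ∀k ∃m ((B(n) ∨ ¬B(q)) ∧ T(i) ∧ ¬B(k) ∧ T(m))
The prefix is ∃q ∀n ∃i ∀k ∃m: 2 universal, 3 existential.

3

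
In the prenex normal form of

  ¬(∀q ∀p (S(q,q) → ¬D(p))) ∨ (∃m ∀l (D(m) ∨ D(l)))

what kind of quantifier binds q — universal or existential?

existential

Eliminate → and ↔ using ¬ and ∨.
  ¬(∀q ∀p (¬S(q,q) ∨ ¬D(p))) ∨ (∃m ∀l (D(m) ∨ D(l)))
Drive negations inward (¬∀x A ≡ ∃x ¬A, ¬∃x A ≡ ∀x ¬A, De Morgan for ∧/∨):
  (∃q ∃p (S(q,q) ∧ D(p))) ∨ (∃m ∀l (D(m) ∨ D(l)))
All bound variables are already distinct, so no renaming is needed.
Pull the quantifiers to the front (each side's bound variable is not free in the other side):
  ∃q ∃p ∃m ∀l (S(q,q) ∧ D(p) ∨ D(m) ∨ D(l))
The quantifier ∀q sits under an odd number of negations (counting the antecedent side of each →), so it flips to ∃q.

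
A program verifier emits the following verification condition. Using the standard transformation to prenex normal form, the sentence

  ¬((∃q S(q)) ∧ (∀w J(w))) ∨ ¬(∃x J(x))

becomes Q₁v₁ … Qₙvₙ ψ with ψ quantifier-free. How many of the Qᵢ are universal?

Push ¬ through the quantifiers and connectives to reach negation normal form:
  (∀q ¬S(q)) ∨ (∃w ¬J(w)) ∨ (∀x ¬J(x))
All bound variables are already distinct, so no renaming is needed.
Finally move all quantifiers to the prefix:
  ∀q ∃w ∀x (¬S(q) ∨ ¬J(w) ∨ ¬J(x))
The prefix is ∀q ∃w ∀x: 2 universal, 1 existential.

2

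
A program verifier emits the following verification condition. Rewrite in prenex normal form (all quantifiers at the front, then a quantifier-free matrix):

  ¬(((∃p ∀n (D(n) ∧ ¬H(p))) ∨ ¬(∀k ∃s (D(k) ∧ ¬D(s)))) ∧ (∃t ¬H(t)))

∀p ∃n ∀k ∃s ∀t ((¬D(n) ∨ H(p)) ∧ D(k) ∧ ¬D(s) ∨ H(t))

Drive negations inward (¬∀x A ≡ ∃x ¬A, ¬∃x A ≡ ∀x ¬A, De Morgan for ∧/∨):
  (∀p ∃n (¬D(n) ∨ H(p))) ∧ (∀k ∃s (D(k) ∧ ¬D(s))) ∨ (∀t H(t))
All bound variables are already distinct, so no renaming is needed.
Extract every quantifier outward, since the variables are now distinct and don't occur free across branches:
  ∀p ∃n ∀k ∃s ∀t ((¬D(n) ∨ H(p)) ∧ D(k) ∧ ¬D(s) ∨ H(t))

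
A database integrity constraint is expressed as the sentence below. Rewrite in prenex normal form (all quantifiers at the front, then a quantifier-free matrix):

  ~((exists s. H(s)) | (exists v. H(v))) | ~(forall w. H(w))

forall s. forall v. exists w. (~H(s) & ~H(v) | ~H(w))

Drive negations inward (¬∀x A ≡ ∃x ¬A, ¬∃x A ≡ ∀x ¬A, De Morgan for ∧/∨):
  (forall s. ~H(s)) & (forall v. ~H(v)) | (exists w. ~H(w))
All bound variables are already distinct, so no renaming is needed.
Pull the quantifiers to the front (each side's bound variable is not free in the other side):
  forall s. forall v. exists w. (~H(s) & ~H(v) | ~H(w))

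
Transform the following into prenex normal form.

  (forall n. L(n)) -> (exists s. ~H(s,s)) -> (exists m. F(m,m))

First replace A → B with ¬A ∨ B.
  ~(forall n. L(n)) | ~(exists s. ~H(s,s)) | (exists m. F(m,m))
Push ¬ through the quantifiers and connectives to reach negation normal form:
  (exists n. ~L(n)) | (forall s. H(s,s)) | (exists m. F(m,m))
All bound variables are already distinct, so no renaming is needed.
Finally move all quantifiers to the prefix:
  exists n. forall s. exists m. (~L(n) | H(s,s) | F(m,m))

exists n. forall s. exists m. (~L(n) | H(s,s) | F(m,m))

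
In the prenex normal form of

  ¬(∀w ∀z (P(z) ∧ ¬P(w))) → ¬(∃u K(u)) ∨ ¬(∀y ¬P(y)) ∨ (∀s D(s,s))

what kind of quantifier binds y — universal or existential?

First replace A → B with ¬A ∨ B.
  ¬¬(∀w ∀z (P(z) ∧ ¬P(w))) ∨ ¬(∃u K(u)) ∨ ¬(∀y ¬P(y)) ∨ (∀s D(s,s))
Drive negations inward (¬∀x A ≡ ∃x ¬A, ¬∃x A ≡ ∀x ¬A, De Morgan for ∧/∨):
  (∀w ∀z (P(z) ∧ ¬P(w))) ∨ (∀u ¬K(u)) ∨ (∃y P(y)) ∨ (∀s D(s,s))
All bound variables are already distinct, so no renaming is needed.
Extract every quantifier outward, since the variables are now distinct and don't occur free across branches:
  ∀w ∀z ∀u ∃y ∀s (P(z) ∧ ¬P(w) ∨ ¬K(u) ∨ P(y) ∨ D(s,s))
The quantifier ∀y sits under an odd number of negations (counting the antecedent side of each →), so it flips to ∃y.

existential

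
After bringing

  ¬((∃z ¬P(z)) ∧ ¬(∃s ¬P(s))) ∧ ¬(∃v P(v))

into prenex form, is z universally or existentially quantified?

universal

Push ¬ through the quantifiers and connectives to reach negation normal form:
  ((∀z P(z)) ∨ (∃s ¬P(s))) ∧ (∀v ¬P(v))
All bound variables are already distinct, so no renaming is needed.
Pull the quantifiers to the front (each side's bound variable is not free in the other side):
  ∀z ∃s ∀v ((P(z) ∨ ¬P(s)) ∧ ¬P(v))
The quantifier ∃z sits under an odd number of negations, so it flips to ∀z.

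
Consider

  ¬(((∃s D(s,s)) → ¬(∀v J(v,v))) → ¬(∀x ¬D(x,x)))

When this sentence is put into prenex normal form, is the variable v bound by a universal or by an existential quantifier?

existential

Rewrite implications/biconditionals: A → B as ¬A ∨ B.
  ¬(¬(¬(∃s D(s,s)) ∨ ¬(∀v J(v,v))) ∨ ¬(∀x ¬D(x,x)))
Push ¬ through the quantifiers and connectives to reach negation normal form:
  ((∀s ¬D(s,s)) ∨ (∃v ¬J(v,v))) ∧ (∀x ¬D(x,x))
Finally move all quantifiers to the prefix:
  ∀s ∃v ∀x ((¬D(s,s) ∨ ¬J(v,v)) ∧ ¬D(x,x))
The quantifier ∀v sits under an odd number of negations (counting the antecedent side of each →), so it flips to ∃v.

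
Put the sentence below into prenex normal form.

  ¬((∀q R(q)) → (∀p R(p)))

∀q ∃p (R(q) ∧ ¬R(p))

Eliminate → and ↔ using ¬ and ∨.
  ¬(¬(∀q R(q)) ∨ (∀p R(p)))
Drive negations inward (¬∀x A ≡ ∃x ¬A, ¬∃x A ≡ ∀x ¬A, De Morgan for ∧/∨):
  (∀q R(q)) ∧ (∃p ¬R(p))
All bound variables are already distinct, so no renaming is needed.
Pull the quantifiers to the front (each side's bound variable is not free in the other side):
  ∀q ∃p (R(q) ∧ ¬R(p))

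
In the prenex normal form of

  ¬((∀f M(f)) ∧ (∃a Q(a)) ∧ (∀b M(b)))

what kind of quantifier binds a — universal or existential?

universal

Push ¬ through the quantifiers and connectives to reach negation normal form:
  (∃f ¬M(f)) ∨ (∀a ¬Q(a)) ∨ (∃b ¬M(b))
All bound variables are already distinct, so no renaming is needed.
Pull the quantifiers to the front (each side's bound variable is not free in the other side):
  ∃f ∀a ∃b (¬M(f) ∨ ¬Q(a) ∨ ¬M(b))
The quantifier ∃a sits under an odd number of negations, so it flips to ∀a.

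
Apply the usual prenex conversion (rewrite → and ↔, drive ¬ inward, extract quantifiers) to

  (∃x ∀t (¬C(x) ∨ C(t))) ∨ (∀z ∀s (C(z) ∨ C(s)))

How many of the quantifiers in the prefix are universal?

3

All bound variables are already distinct, so no renaming is needed.
Extract every quantifier outward, since the variables are now distinct and don't occur free across branches:
  ∃x ∀t ∀z ∀s (¬C(x) ∨ C(t) ∨ C(z) ∨ C(s))
The prefix is ∃x ∀t ∀z ∀s: 3 universal, 1 existential.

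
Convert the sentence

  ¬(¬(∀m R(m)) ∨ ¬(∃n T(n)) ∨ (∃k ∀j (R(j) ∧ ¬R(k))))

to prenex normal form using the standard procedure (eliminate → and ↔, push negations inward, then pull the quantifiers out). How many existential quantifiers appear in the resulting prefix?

Push ¬ through the quantifiers and connectives to reach negation normal form:
  (∀m R(m)) ∧ (∃n T(n)) ∧ (∀k ∃j (¬R(j) ∨ R(k)))
All bound variables are already distinct, so no renaming is needed.
Pull the quantifiers to the front (each side's bound variable is not free in the other side):
  ∀m ∃n ∀k ∃j (R(m) ∧ T(n) ∧ (¬R(j) ∨ R(k)))
The prefix is ∀m ∃n ∀k ∃j: 2 universal, 2 existential.

2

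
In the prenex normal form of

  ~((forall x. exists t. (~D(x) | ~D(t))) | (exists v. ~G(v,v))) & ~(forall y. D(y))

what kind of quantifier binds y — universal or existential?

Push ¬ through the quantifiers and connectives to reach negation normal form:
  (exists x. forall t. (D(x) & D(t))) & (forall v. G(v,v)) & (exists y. ~D(y))
Extract every quantifier outward, since the variables are now distinct and don't occur free across branches:
  exists x. forall t. forall v. exists y. (D(x) & D(t) & G(v,v) & ~D(y))
The quantifier forall y sits under an odd number of negations, so it flips to exists y.

existential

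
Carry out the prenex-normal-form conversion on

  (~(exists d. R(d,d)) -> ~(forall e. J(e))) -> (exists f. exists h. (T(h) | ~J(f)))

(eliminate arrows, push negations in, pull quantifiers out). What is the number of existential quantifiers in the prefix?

2

First replace A → B with ¬A ∨ B.
  ~(~~(exists d. R(d,d)) | ~(forall e. J(e))) | (exists f. exists h. (T(h) | ~J(f)))
Move each ¬ inward, flipping quantifiers it crosses:
  (forall d. ~R(d,d)) & (forall e. J(e)) | (exists f. exists h. (T(h) | ~J(f)))
All bound variables are already distinct, so no renaming is needed.
Extract every quantifier outward, since the variables are now distinct and don't occur free across branches:
  forall d. forall e. exists f. exists h. (~R(d,d) & J(e) | T(h) | ~J(f))
The prefix is forall d forall e exists f exists h: 2 universal, 2 existential.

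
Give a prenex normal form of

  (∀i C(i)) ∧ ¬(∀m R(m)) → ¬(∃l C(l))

Rewrite implications/biconditionals: A → B as ¬A ∨ B.
  ¬((∀i C(i)) ∧ ¬(∀m R(m))) ∨ ¬(∃l C(l))
Push ¬ through the quantifiers and connectives to reach negation normal form:
  (∃i ¬C(i)) ∨ (∀m R(m)) ∨ (∀l ¬C(l))
All bound variables are already distinct, so no renaming is needed.
Extract every quantifier outward, since the variables are now distinct and don't occur free across branches:
  ∃i ∀m ∀l (¬C(i) ∨ R(m) ∨ ¬C(l))

∃i ∀m ∀l (¬C(i) ∨ R(m) ∨ ¬C(l))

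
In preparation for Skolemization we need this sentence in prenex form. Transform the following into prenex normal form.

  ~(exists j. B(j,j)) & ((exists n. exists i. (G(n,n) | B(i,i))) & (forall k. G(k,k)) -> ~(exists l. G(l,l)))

forall j. forall n. forall i. exists k. forall l. (~B(j,j) & (~G(n,n) & ~B(i,i) | ~G(k,k) | ~G(l,l)))

First replace A → B with ¬A ∨ B.
  ~(exists j. B(j,j)) & (~((exists n. exists i. (G(n,n) | B(i,i))) & (forall k. G(k,k))) | ~(exists l. G(l,l)))
Drive negations inward (¬∀x A ≡ ∃x ¬A, ¬∃x A ≡ ∀x ¬A, De Morgan for ∧/∨):
  (forall j. ~B(j,j)) & ((forall n. forall i. (~G(n,n) & ~B(i,i))) | (exists k. ~G(k,k)) | (forall l. ~G(l,l)))
All bound variables are already distinct, so no renaming is needed.
Pull the quantifiers to the front (each side's bound variable is not free in the other side):
  forall j. forall n. forall i. exists k. forall l. (~B(j,j) & (~G(n,n) & ~B(i,i) | ~G(k,k) | ~G(l,l)))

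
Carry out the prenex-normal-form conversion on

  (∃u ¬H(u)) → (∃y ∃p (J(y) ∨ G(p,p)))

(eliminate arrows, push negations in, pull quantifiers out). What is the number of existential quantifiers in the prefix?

Eliminate → and ↔ using ¬ and ∨.
  ¬(∃u ¬H(u)) ∨ (∃y ∃p (J(y) ∨ G(p,p)))
Move each ¬ inward, flipping quantifiers it crosses:
  (∀u H(u)) ∨ (∃y ∃p (J(y) ∨ G(p,p)))
All bound variables are already distinct, so no renaming is needed.
Pull the quantifiers to the front (each side's bound variable is not free in the other side):
  ∀u ∃y ∃p (H(u) ∨ J(y) ∨ G(p,p))
The prefix is ∀u ∃y ∃p: 1 universal, 2 existential.

2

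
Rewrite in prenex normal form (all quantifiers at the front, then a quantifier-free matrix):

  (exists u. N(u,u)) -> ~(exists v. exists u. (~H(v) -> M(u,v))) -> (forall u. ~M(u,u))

Eliminate → and ↔ using ¬ and ∨.
  ~(exists u. N(u,u)) | ~~(exists v. exists u. (~~H(v) | M(u,v))) | (forall u. ~M(u,u))
Drive negations inward (¬∀x A ≡ ∃x ¬A, ¬∃x A ≡ ∀x ¬A, De Morgan for ∧/∨):
  (forall u. ~N(u,u)) | (exists v. exists u. (H(v) | M(u,v))) | (forall u. ~M(u,u))
Standardize variables apart so no two quantifiers bind the same name: u↦y1, u↦x.
  (forall u. ~N(u,u)) | (exists v. exists y1. (H(v) | M(y1,v))) | (forall x. ~M(x,x))
Extract every quantifier outward, since the variables are now distinct and don't occur free across branches:
  forall u. exists v. exists y1. forall x. (~N(u,u) | H(v) | M(y1,v) | ~M(x,x))

forall u. exists v. exists y1. forall x. (~N(u,u) | H(v) | M(y1,v) | ~M(x,x))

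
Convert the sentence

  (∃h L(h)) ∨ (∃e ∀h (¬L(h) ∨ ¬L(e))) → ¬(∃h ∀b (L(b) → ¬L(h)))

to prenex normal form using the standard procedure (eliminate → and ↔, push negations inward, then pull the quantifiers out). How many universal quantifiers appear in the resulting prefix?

3

Eliminate → and ↔ using ¬ and ∨.
  ¬((∃h L(h)) ∨ (∃e ∀h (¬L(h) ∨ ¬L(e)))) ∨ ¬(∃h ∀b (¬L(b) ∨ ¬L(h)))
Move each ¬ inward, flipping quantifiers it crosses:
  (∀h ¬L(h)) ∧ (∀e ∃h (L(h) ∧ L(e))) ∨ (∀h ∃b (L(b) ∧ L(h)))
Rename bound variables to avoid capture: h↦v1, h↦a.
  (∀h ¬L(h)) ∧ (∀e ∃v1 (L(v1) ∧ L(e))) ∨ (∀a ∃b (L(b) ∧ L(a)))
Pull the quantifiers to the front (each side's bound variable is not free in the other side):
  ∀h ∀e ∃v1 ∀a ∃b (¬L(h) ∧ L(v1) ∧ L(e) ∨ L(b) ∧ L(a))
The prefix is ∀h ∀e ∃v1 ∀a ∃b: 3 universal, 2 existential.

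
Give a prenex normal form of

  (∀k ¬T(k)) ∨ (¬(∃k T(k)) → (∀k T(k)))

First replace A → B with ¬A ∨ B.
  (∀k ¬T(k)) ∨ ¬¬(∃k T(k)) ∨ (∀k T(k))
Drive negations inward (¬∀x A ≡ ∃x ¬A, ¬∃x A ≡ ∀x ¬A, De Morgan for ∧/∨):
  (∀k ¬T(k)) ∨ (∃k T(k)) ∨ (∀k T(k))
Give each quantifier a distinct variable: k↦r, k↦u1.
  (∀k ¬T(k)) ∨ (∃r T(r)) ∨ (∀u1 T(u1))
Extract every quantifier outward, since the variables are now distinct and don't occur free across branches:
  ∀k ∃r ∀u1 (¬T(k) ∨ T(r) ∨ T(u1))

∀k ∃r ∀u1 (¬T(k) ∨ T(r) ∨ T(u1))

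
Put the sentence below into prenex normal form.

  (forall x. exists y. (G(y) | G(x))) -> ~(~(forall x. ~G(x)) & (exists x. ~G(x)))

exists x. forall y. forall u. forall t. (~G(y) & ~G(x) | ~G(u) | G(t))

Rewrite implications/biconditionals: A → B as ¬A ∨ B.
  ~(forall x. exists y. (G(y) | G(x))) | ~(~(forall x. ~G(x)) & (exists x. ~G(x)))
Drive negations inward (¬∀x A ≡ ∃x ¬A, ¬∃x A ≡ ∀x ¬A, De Morgan for ∧/∨):
  (exists x. forall y. (~G(y) & ~G(x))) | (forall x. ~G(x)) | (forall x. G(x))
Give each quantifier a distinct variable: x↦u, x↦t.
  (exists x. forall y. (~G(y) & ~G(x))) | (forall u. ~G(u)) | (forall t. G(t))
Finally move all quantifiers to the prefix:
  exists x. forall y. forall u. forall t. (~G(y) & ~G(x) | ~G(u) | G(t))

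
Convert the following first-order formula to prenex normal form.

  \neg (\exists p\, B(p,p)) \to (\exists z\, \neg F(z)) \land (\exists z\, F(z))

\exists p\, \exists z\, \exists y\, (B(p,p) \lor \neg F(z) \land F(y))

Rewrite implications/biconditionals: A → B as ¬A ∨ B.
  \neg \neg (\exists p\, B(p,p)) \lor (\exists z\, \neg F(z)) \land (\exists z\, F(z))
Move each ¬ inward, flipping quantifiers it crosses:
  (\exists p\, B(p,p)) \lor (\exists z\, \neg F(z)) \land (\exists z\, F(z))
Give each quantifier a distinct variable: z↦y.
  (\exists p\, B(p,p)) \lor (\exists z\, \neg F(z)) \land (\exists y\, F(y))
Pull the quantifiers to the front (each side's bound variable is not free in the other side):
  \exists p\, \exists z\, \exists y\, (B(p,p) \lor \neg F(z) \land F(y))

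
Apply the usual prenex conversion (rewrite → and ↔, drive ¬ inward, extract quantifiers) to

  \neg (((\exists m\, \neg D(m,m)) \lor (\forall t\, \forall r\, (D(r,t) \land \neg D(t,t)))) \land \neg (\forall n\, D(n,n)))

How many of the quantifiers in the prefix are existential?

2

Drive negations inward (¬∀x A ≡ ∃x ¬A, ¬∃x A ≡ ∀x ¬A, De Morgan for ∧/∨):
  (\forall m\, D(m,m)) \land (\exists t\, \exists r\, (\neg D(r,t) \lor D(t,t))) \lor (\forall n\, D(n,n))
All bound variables are already distinct, so no renaming is needed.
Extract every quantifier outward, since the variables are now distinct and don't occur free across branches:
  \forall m\, \exists t\, \exists r\, \forall n\, (D(m,m) \land (\neg D(r,t) \lor D(t,t)) \lor D(n,n))
The prefix is \forall m \exists t \exists r \forall n: 2 universal, 2 existential.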